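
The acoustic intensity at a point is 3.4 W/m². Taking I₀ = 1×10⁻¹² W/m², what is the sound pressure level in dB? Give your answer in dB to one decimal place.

L = 10·log₁₀(I/I₀) = 10·log₁₀(3.4/10⁻¹²) = 10·log₁₀(3.4×10^12).
L = 10·(0.5315 + 12) = 125.31 dB.

125.3 dB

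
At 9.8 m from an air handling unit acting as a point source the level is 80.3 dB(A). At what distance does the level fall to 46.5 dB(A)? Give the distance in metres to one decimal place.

The 33.8 dB drop corresponds to a distance ratio of 10^(33.8/20) for a point source.
r₂ = 9.8·10^((80.3−46.5)/20) = 9.8·10^(33.8/20) = 479.98 m.

480.0 m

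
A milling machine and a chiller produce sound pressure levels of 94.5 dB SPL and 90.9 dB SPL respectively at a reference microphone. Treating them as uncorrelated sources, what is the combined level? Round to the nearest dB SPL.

Incoherent sources combine by intensity addition: L_total = 10·log₁₀(Σ 10^(L_i/10)).
Σ 10^(L/10) = 10^(94.5/10) + 10^(90.9/10) = 4.049e+09.
L_total = 10·log₁₀(4.049e+09) = 96.07 dB SPL.

96 dB SPL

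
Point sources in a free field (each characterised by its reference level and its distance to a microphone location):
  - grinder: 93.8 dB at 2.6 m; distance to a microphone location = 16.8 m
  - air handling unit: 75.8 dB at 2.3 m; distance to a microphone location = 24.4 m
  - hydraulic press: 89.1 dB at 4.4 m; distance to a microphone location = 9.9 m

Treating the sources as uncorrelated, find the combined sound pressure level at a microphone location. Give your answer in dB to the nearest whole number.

Apply inverse-square spreading to bring every level to the receiver, then sum 10^(L/10).
grinder: 93.8 − 20·log₁₀(16.8/2.6) = 93.8 − 16.21 = 77.59 dB.
air handling unit: 75.8 − 20·log₁₀(24.4/2.3) = 75.8 − 20.51 = 55.29 dB.
hydraulic press: 89.1 − 20·log₁₀(9.9/4.4) = 89.1 − 7.04 = 82.06 dB.
Σ 10^(L/10) = 2.184e+08 → L_total = 10·log₁₀(2.184e+08) = 83.39 dB.

83 dB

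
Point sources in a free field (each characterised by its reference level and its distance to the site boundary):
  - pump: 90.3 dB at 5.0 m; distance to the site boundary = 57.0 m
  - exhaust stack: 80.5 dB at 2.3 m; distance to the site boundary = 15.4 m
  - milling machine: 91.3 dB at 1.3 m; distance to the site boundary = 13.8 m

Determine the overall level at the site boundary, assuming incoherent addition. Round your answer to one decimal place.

Apply inverse-square spreading to bring every level to the receiver, then sum 10^(L/10).
pump: 90.3 − 20·log₁₀(57.0/5.0) = 90.3 − 21.14 = 69.16 dB.
exhaust stack: 80.5 − 20·log₁₀(15.4/2.3) = 80.5 − 16.52 = 63.98 dB.
milling machine: 91.3 − 20·log₁₀(13.8/1.3) = 91.3 − 20.52 = 70.78 dB.
Σ 10^(L/10) = 2.272e+07 → L_total = 10·log₁₀(2.272e+07) = 73.56 dB.

73.6 dB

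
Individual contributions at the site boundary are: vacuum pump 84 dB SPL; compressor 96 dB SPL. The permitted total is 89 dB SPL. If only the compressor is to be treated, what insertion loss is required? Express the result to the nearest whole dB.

Everything except the compressor sums to 10^(84/10) = 2.512e+08 in linear terms, 84.00 dB SPL.
To meet 89 dB SPL overall, the treated compressor may contribute at most 10^(89/10) − 2.512e+08 = 5.431e+08, i.e. 87.35 dB SPL.
Required insertion loss = 96 − 87.35 = 8.65 dB.

9 dB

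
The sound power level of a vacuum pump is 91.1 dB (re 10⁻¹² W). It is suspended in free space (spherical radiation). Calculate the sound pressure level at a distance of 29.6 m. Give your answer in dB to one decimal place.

50.7 dB

The power spreads over a sphere of area 4π·r², so L_p = L_w − 10·log₁₀(4π·r²).
4π·r² = 1.101e+04 m², 10·log₁₀ of that is 40.418 dB.
L_p = 91.1 − 40.418 = 50.68 dB.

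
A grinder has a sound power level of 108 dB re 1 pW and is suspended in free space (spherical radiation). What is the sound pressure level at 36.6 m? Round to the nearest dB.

66 dB

The power spreads over a sphere of area 4π·r², so L_p = L_w − 10·log₁₀(4π·r²).
4π·r² = 1.683e+04 m², 10·log₁₀ of that is 42.262 dB.
L_p = 108 − 42.262 = 65.74 dB.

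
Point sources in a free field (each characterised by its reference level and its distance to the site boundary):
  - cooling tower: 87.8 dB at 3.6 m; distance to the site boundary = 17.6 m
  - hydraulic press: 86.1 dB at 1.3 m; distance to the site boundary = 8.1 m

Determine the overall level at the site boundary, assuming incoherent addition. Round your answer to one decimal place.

Propagate each source to the receiver with L = L_ref − 20·log₁₀(r/r_ref), then add intensities.
cooling tower: 87.8 − 20·log₁₀(17.6/3.6) = 87.8 − 13.78 = 74.02 dB.
hydraulic press: 86.1 − 20·log₁₀(8.1/1.3) = 86.1 − 15.89 = 70.21 dB.
Σ 10^(L/10) = 3.570e+07 → L_total = 10·log₁₀(3.570e+07) = 75.53 dB.

75.5 dB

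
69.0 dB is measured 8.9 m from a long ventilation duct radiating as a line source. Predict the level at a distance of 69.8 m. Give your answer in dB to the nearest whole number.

Cylindrical spreading from a line source gives a 10·log₁₀(r₂/r₁) drop.
L₂ = 69.0 − 10·log₁₀(69.8/8.9) = 69.0 − 8.945 = 60.06 dB.

60 dB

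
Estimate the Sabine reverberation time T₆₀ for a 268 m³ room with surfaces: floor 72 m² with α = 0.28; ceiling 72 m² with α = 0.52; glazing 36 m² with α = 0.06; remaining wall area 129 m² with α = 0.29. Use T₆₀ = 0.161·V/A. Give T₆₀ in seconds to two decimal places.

0.44 s

Total absorption A = 72·0.28 + 72·0.52 + 36·0.06 + 129·0.29 = 97.17 m² sabins.
T₆₀ = 0.161·V/A = 0.161·268/97.17 = 0.444 s.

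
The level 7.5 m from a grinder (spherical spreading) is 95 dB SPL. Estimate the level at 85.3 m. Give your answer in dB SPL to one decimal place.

Spherical spreading from a point source gives a 20·log₁₀(r₂/r₁) drop.
L₂ = 95 − 20·log₁₀(85.3/7.5) = 95 − 21.118 = 73.88 dB SPL.

73.9 dB SPL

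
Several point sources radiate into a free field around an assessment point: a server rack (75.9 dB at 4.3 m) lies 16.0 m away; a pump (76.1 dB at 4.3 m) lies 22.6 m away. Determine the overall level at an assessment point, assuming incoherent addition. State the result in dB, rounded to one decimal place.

First find each source's level at the receiver (point-source: −20·log₁₀(r/r_ref)), then combine on an intensity basis.
server rack: 75.9 − 20·log₁₀(16.0/4.3) = 75.9 − 11.41 = 64.49 dB.
pump: 76.1 − 20·log₁₀(22.6/4.3) = 76.1 − 14.41 = 61.69 dB.
Σ 10^(L/10) = 4.285e+06 → L_total = 10·log₁₀(4.285e+06) = 66.32 dB.

66.3 dB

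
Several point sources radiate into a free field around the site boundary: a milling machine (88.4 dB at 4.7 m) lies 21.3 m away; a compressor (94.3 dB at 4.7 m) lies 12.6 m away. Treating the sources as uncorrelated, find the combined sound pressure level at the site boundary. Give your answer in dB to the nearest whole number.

86 dB

Propagate each source to the receiver with L = L_ref − 20·log₁₀(r/r_ref), then add intensities.
milling machine: 88.4 − 20·log₁₀(21.3/4.7) = 88.4 − 13.13 = 75.27 dB.
compressor: 94.3 − 20·log₁₀(12.6/4.7) = 94.3 − 8.57 = 85.73 dB.
Σ 10^(L/10) = 4.082e+08 → L_total = 10·log₁₀(4.082e+08) = 86.11 dB.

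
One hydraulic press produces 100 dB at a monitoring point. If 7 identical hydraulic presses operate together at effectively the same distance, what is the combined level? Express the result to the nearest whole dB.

L_total = L₁ + 10·log₁₀ N for N identical incoherent sources.
L_total = 100 + 10·log₁₀(7) = 100 + 8.451 = 108.45 dB.

108 dB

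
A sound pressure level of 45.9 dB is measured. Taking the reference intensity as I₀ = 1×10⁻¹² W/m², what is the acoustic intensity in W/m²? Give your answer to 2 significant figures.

I = I₀·10^(L/10) = 10⁻¹² × 10^(45.9/10) = 10^(-7.410).

3.9e-08 W/m²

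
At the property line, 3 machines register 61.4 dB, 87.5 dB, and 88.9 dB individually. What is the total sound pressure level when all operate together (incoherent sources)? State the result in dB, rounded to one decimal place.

For uncorrelated sources the intensities add, so convert each level to linear form, sum, and take 10·log₁₀ of the total.
Σ 10^(L/10) = 10^(61.4/10) + 10^(87.5/10) + 10^(88.9/10) = 1.340e+09.
L_total = 10·log₁₀(1.340e+09) = 91.27 dB.

91.3 dB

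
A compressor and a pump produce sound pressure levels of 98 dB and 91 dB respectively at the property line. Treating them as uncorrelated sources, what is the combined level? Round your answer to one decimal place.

Incoherent sources combine by intensity addition: L_total = 10·log₁₀(Σ 10^(L_i/10)).
Σ 10^(L/10) = 10^(98/10) + 10^(91/10) = 7.568e+09.
L_total = 10·log₁₀(7.568e+09) = 98.79 dB.

98.8 dB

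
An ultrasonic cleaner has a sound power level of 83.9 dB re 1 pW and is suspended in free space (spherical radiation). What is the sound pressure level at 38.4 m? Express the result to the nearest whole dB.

The power spreads over a sphere of area 4π·r², so L_p = L_w − 10·log₁₀(4π·r²).
4π·r² = 1.853e+04 m², 10·log₁₀ of that is 42.679 dB.
L_p = 83.9 − 42.679 = 41.22 dB.

41 dB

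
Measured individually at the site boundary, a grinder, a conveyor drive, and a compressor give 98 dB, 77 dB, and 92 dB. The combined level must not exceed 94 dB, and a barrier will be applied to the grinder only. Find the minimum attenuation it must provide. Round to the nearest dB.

Fixed contribution from the other sources: Σ 10^(L/10) = 10^(77/10) + 10^(92/10) = 1.635e+09 (92.14 dB).
The limit corresponds to 10^(94/10) = 2.512e+09; subtracting the fixed part leaves 8.769e+08 for the grinder, i.e. 89.43 dB.
Required insertion loss = 98 − 89.43 = 8.57 dB.

9 dB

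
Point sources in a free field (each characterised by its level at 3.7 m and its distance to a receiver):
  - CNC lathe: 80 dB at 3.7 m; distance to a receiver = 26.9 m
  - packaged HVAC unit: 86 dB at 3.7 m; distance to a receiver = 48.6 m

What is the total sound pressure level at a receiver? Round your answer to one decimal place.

Apply inverse-square spreading to bring every level to the receiver, then sum 10^(L/10).
CNC lathe: 80 − 20·log₁₀(26.9/3.7) = 80 − 17.23 = 62.77 dB.
packaged HVAC unit: 86 − 20·log₁₀(48.6/3.7) = 86 − 22.37 = 63.63 dB.
Σ 10^(L/10) = 4.199e+06 → L_total = 10·log₁₀(4.199e+06) = 66.23 dB.

66.2 dB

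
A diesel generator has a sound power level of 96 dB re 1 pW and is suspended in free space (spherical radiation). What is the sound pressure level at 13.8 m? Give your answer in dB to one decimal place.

62.2 dB

Free-field spherical radiation: L_p = L_w − 10·log₁₀(4π·r²), r = 13.8 m.
4π·r² = 2393 m², 10·log₁₀ of that is 33.790 dB.
L_p = 96 − 33.790 = 62.21 dB.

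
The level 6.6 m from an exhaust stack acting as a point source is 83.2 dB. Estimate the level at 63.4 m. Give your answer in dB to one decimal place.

63.5 dB

Point-source attenuation: ΔL = 20·log₁₀(r₂/r₁) = 20·log₁₀(63.4/6.6) = 19.651 dB.
L₂ = 83.2 − 20·log₁₀(63.4/6.6) = 83.2 − 19.651 = 63.55 dB.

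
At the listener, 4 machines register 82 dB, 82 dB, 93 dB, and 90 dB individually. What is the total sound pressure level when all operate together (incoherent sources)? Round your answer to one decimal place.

For uncorrelated sources the intensities add, so convert each level to linear form, sum, and take 10·log₁₀ of the total.
Σ 10^(L/10) = 10^(82/10) + 10^(82/10) + 10^(93/10) + 10^(90/10) = 3.312e+09.
L_total = 10·log₁₀(3.312e+09) = 95.20 dB.

95.2 dB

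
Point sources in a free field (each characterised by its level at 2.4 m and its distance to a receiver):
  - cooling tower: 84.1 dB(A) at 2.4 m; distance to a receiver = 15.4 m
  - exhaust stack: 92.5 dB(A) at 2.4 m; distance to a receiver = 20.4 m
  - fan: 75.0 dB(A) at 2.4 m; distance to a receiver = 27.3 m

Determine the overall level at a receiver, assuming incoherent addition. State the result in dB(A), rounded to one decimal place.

Apply inverse-square spreading to bring every level to the receiver, then sum 10^(L/10).
cooling tower: 84.1 − 20·log₁₀(15.4/2.4) = 84.1 − 16.15 = 67.95 dB(A).
exhaust stack: 92.5 − 20·log₁₀(20.4/2.4) = 92.5 − 18.59 = 73.91 dB(A).
fan: 75.0 − 20·log₁₀(27.3/2.4) = 75.0 − 21.12 = 53.88 dB(A).
Σ 10^(L/10) = 3.110e+07 → L_total = 10·log₁₀(3.110e+07) = 74.93 dB(A).

74.9 dB(A)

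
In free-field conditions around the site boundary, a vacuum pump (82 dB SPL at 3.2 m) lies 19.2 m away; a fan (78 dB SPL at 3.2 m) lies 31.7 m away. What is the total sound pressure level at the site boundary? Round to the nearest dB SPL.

67 dB SPL

Apply inverse-square spreading to bring every level to the receiver, then sum 10^(L/10).
vacuum pump: 82 − 20·log₁₀(19.2/3.2) = 82 − 15.56 = 66.44 dB SPL.
fan: 78 − 20·log₁₀(31.7/3.2) = 78 − 19.92 = 58.08 dB SPL.
Σ 10^(L/10) = 5.045e+06 → L_total = 10·log₁₀(5.045e+06) = 67.03 dB SPL.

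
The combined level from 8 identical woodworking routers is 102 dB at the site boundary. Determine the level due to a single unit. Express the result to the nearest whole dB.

8 equal contributions raise the level by 10·log₁₀ 8 = 9.031 dB, so each unit alone gives 102 − 9.031.

93 dB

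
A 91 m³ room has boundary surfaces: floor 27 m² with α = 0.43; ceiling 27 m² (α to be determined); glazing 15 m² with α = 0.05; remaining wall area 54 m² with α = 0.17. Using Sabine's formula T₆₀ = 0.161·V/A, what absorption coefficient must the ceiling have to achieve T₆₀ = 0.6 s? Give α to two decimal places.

0.11

Required total absorption A = 0.161·91/0.6 = 24.42 m².
Absorption from the other surfaces = 27·0.43 + 15·0.05 + 54·0.17 = 21.54 m², so the ceiling must supply 2.88 m² over 27 m².
α = 2.88/27 = 0.107.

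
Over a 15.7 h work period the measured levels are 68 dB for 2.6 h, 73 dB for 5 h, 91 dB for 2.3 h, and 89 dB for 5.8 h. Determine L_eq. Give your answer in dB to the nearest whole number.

L_eq = 10·log₁₀[(1/T)·Σ tᵢ·10^(Lᵢ/10)] with T = 15.7 h.
Σ tᵢ·10^(Lᵢ/10) = 2.6·10^(68/10) + 5·10^(73/10) + 2.3·10^(91/10) + 5.8·10^(89/10) = 7.619e+09.
L_eq = 10·log₁₀(7.619e+09/15.7) = 86.86 dB.

87 dB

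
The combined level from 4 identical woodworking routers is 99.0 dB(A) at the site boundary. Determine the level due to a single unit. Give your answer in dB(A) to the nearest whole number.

Dividing the total intensity by 4 lowers the level by 10·log₁₀ 4 = 6.021 dB: L₁ = 99.0 − 6.021.

93 dB(A)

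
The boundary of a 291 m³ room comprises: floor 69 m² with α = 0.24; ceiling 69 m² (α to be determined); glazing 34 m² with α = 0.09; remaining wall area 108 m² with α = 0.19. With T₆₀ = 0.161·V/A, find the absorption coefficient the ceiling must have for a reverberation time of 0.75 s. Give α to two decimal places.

From T₆₀ = 0.161·V/A, the target T₆₀ = 0.75 s needs A = 0.161·291/0.75 = 62.47 m².
Absorption from the other surfaces = 69·0.24 + 34·0.09 + 108·0.19 = 40.14 m², so the ceiling must supply 22.33 m² over 69 m².
α = 22.33/69 = 0.324.

0.32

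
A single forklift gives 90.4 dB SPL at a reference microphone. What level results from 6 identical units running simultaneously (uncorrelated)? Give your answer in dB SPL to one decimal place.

L_total = L₁ + 10·log₁₀ N for N identical incoherent sources.
L_total = 90.4 + 10·log₁₀(6) = 90.4 + 7.782 = 98.18 dB SPL.

98.2 dB SPL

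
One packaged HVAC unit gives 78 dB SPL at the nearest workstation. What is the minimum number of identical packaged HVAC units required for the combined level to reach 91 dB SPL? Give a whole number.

N identical sources give L₁ + 10·log₁₀ N, so require 10·log₁₀ N ≥ 91 − 78 = 13.0 dB.
N ≥ 10^(13.0/10) = 19.953, so N = 20.

20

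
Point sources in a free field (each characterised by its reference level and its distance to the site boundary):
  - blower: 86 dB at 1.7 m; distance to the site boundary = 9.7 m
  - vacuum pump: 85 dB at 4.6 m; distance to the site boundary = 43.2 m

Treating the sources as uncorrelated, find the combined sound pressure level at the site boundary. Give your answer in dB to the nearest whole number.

72 dB

Propagate each source to the receiver with L = L_ref − 20·log₁₀(r/r_ref), then add intensities.
blower: 86 − 20·log₁₀(9.7/1.7) = 86 − 15.13 = 70.87 dB.
vacuum pump: 85 − 20·log₁₀(43.2/4.6) = 85 − 19.45 = 65.55 dB.
Σ 10^(L/10) = 1.581e+07 → L_total = 10·log₁₀(1.581e+07) = 71.99 dB.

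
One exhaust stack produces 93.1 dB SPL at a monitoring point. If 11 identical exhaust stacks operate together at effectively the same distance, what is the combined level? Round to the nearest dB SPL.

104 dB SPL

L_total = L₁ + 10·log₁₀ N for N identical incoherent sources.
L_total = 93.1 + 10·log₁₀(11) = 93.1 + 10.414 = 103.51 dB SPL.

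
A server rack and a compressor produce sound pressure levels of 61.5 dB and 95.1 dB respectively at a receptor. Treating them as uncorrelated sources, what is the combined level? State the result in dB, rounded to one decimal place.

Incoherent sources combine by intensity addition: L_total = 10·log₁₀(Σ 10^(L_i/10)).
Σ 10^(L/10) = 10^(61.5/10) + 10^(95.1/10) = 3.237e+09.
L_total = 10·log₁₀(3.237e+09) = 95.10 dB.

95.1 dB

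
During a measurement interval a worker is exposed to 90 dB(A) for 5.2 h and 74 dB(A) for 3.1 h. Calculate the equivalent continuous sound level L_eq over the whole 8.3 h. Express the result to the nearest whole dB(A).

88 dB(A)

The energy average is taken in the linear domain: L_eq = 10·log₁₀[(Σ tᵢ·10^(Lᵢ/10))/T], T = 8.3 h.
Σ tᵢ·10^(Lᵢ/10) = 5.2·10^(90/10) + 3.1·10^(74/10) = 5.278e+09.
L_eq = 10·log₁₀(5.278e+09/8.3) = 88.03 dB(A).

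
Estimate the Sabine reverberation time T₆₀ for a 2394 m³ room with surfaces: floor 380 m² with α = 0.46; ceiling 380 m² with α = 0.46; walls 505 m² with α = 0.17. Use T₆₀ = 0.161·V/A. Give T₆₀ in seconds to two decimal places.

0.89 s

Total absorption A = 380·0.46 + 380·0.46 + 505·0.17 = 435.45 m² sabins.
T₆₀ = 0.161·V/A = 0.161·2394/435.45 = 0.885 s.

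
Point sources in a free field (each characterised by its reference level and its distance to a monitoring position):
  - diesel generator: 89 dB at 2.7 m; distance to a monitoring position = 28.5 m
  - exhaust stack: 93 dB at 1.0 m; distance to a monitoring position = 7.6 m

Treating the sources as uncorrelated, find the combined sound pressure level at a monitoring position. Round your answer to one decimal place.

76.2 dB

Propagate each source to the receiver with L = L_ref − 20·log₁₀(r/r_ref), then add intensities.
diesel generator: 89 − 20·log₁₀(28.5/2.7) = 89 − 20.47 = 68.53 dB.
exhaust stack: 93 − 20·log₁₀(7.6/1.0) = 93 − 17.62 = 75.38 dB.
Σ 10^(L/10) = 4.167e+07 → L_total = 10·log₁₀(4.167e+07) = 76.20 dB.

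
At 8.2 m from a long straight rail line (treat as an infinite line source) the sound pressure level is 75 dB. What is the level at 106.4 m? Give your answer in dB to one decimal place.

63.9 dB

Line-source attenuation: ΔL = 10·log₁₀(r₂/r₁) = 10·log₁₀(106.4/8.2) = 11.131 dB.
L₂ = 75 − 10·log₁₀(106.4/8.2) = 75 − 11.131 = 63.87 dB.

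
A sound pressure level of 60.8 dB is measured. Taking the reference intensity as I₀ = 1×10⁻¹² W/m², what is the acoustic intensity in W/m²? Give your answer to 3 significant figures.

1.20e-06 W/m²

I/I₀ = 10^(60.8/10) = 1.202e+06, so I = 1.202e+06 × 10⁻¹² W/m².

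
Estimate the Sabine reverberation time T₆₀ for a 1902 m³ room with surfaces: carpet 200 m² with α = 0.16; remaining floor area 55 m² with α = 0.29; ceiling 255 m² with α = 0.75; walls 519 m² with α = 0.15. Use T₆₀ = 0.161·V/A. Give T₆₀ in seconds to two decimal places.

A = Σ Sᵢαᵢ = 200·0.16 + 55·0.29 + 255·0.75 + 519·0.15 = 317.05 m².
T₆₀ = 0.161 × 1902 / 317.05 = 0.966 s.

0.97 s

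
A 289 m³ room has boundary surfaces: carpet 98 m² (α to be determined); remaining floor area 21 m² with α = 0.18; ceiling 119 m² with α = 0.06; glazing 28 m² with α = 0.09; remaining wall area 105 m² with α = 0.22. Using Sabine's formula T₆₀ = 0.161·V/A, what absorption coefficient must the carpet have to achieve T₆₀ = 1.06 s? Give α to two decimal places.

Required total absorption A = 0.161·289/1.06 = 43.90 m².
Absorption from the other surfaces = 21·0.18 + 119·0.06 + 28·0.09 + 105·0.22 = 36.54 m², so the carpet must supply 7.36 m² over 98 m².
α = 7.36/98 = 0.075.

0.08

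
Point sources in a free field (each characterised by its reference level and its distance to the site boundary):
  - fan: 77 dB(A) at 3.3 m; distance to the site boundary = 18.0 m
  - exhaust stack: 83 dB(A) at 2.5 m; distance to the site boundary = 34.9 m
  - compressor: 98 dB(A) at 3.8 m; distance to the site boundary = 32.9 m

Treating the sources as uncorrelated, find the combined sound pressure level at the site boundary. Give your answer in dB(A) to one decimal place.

79.4 dB(A)

Propagate each source to the receiver with L = L_ref − 20·log₁₀(r/r_ref), then add intensities.
fan: 77 − 20·log₁₀(18.0/3.3) = 77 − 14.74 = 62.26 dB(A).
exhaust stack: 83 − 20·log₁₀(34.9/2.5) = 83 − 22.90 = 60.10 dB(A).
compressor: 98 − 20·log₁₀(32.9/3.8) = 98 − 18.75 = 79.25 dB(A).
Σ 10^(L/10) = 8.688e+07 → L_total = 10·log₁₀(8.688e+07) = 79.39 dB(A).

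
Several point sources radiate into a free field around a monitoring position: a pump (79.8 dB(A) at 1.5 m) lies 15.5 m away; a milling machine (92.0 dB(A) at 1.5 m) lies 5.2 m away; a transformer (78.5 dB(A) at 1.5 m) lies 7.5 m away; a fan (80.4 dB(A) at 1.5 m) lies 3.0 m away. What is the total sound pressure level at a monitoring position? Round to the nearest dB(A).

First find each source's level at the receiver (point-source: −20·log₁₀(r/r_ref)), then combine on an intensity basis.
pump: 79.8 − 20·log₁₀(15.5/1.5) = 79.8 − 20.28 = 59.52 dB(A).
milling machine: 92.0 − 20·log₁₀(5.2/1.5) = 92.0 − 10.80 = 81.20 dB(A).
transformer: 78.5 − 20·log₁₀(7.5/1.5) = 78.5 − 13.98 = 64.52 dB(A).
fan: 80.4 − 20·log₁₀(3.0/1.5) = 80.4 − 6.02 = 74.38 dB(A).
Σ 10^(L/10) = 1.630e+08 → L_total = 10·log₁₀(1.630e+08) = 82.12 dB(A).

82 dB(A)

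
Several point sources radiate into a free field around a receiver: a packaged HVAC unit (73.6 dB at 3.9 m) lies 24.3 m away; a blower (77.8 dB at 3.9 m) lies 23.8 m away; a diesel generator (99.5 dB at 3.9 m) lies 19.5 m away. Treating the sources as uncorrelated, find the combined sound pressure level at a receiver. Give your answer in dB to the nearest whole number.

First find each source's level at the receiver (point-source: −20·log₁₀(r/r_ref)), then combine on an intensity basis.
packaged HVAC unit: 73.6 − 20·log₁₀(24.3/3.9) = 73.6 − 15.89 = 57.71 dB.
blower: 77.8 − 20·log₁₀(23.8/3.9) = 77.8 − 15.71 = 62.09 dB.
diesel generator: 99.5 − 20·log₁₀(19.5/3.9) = 99.5 − 13.98 = 85.52 dB.
Σ 10^(L/10) = 3.587e+08 → L_total = 10·log₁₀(3.587e+08) = 85.55 dB.

86 dB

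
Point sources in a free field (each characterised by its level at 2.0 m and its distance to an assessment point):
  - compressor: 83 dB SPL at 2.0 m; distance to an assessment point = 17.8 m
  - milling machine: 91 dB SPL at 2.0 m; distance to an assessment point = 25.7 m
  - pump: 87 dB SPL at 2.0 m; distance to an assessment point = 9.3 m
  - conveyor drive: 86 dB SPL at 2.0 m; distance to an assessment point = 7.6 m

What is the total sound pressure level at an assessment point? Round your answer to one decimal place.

First find each source's level at the receiver (point-source: −20·log₁₀(r/r_ref)), then combine on an intensity basis.
compressor: 83 − 20·log₁₀(17.8/2.0) = 83 − 18.99 = 64.01 dB SPL.
milling machine: 91 − 20·log₁₀(25.7/2.0) = 91 − 22.18 = 68.82 dB SPL.
pump: 87 − 20·log₁₀(9.3/2.0) = 87 − 13.35 = 73.65 dB SPL.
conveyor drive: 86 − 20·log₁₀(7.6/2.0) = 86 − 11.60 = 74.40 dB SPL.
Σ 10^(L/10) = 6.089e+07 → L_total = 10·log₁₀(6.089e+07) = 77.85 dB SPL.

77.8 dB SPL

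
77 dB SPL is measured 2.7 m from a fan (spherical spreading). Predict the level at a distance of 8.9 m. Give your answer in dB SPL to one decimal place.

66.6 dB SPL

Point-source attenuation: ΔL = 20·log₁₀(r₂/r₁) = 20·log₁₀(8.9/2.7) = 10.361 dB.
L₂ = 77 − 20·log₁₀(8.9/2.7) = 77 − 10.361 = 66.64 dB SPL.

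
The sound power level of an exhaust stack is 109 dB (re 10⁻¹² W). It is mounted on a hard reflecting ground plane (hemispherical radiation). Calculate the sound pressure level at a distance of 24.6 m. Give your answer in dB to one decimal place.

73.2 dB

The power spreads over a hemisphere of area 2π·r², so L_p = L_w − 10·log₁₀(2π·r²).
2π·r² = 3802 m², 10·log₁₀ of that is 35.801 dB.
L_p = 109 − 35.801 = 73.20 dB.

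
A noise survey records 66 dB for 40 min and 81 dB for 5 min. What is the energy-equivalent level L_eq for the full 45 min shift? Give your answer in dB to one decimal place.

72.4 dB

Weight each interval's intensity by its duration and average over T = 45 min:
Σ tᵢ·10^(Lᵢ/10) = 40·10^(66/10) + 5·10^(81/10) = 7.887e+08.
L_eq = 10·log₁₀(7.887e+08/45) = 72.44 dB.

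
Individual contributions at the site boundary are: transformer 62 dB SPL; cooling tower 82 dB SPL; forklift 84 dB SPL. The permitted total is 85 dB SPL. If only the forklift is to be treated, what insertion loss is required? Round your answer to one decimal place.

2.1 dB

Fixed contribution from the other sources: Σ 10^(L/10) = 10^(62/10) + 10^(82/10) = 1.601e+08 (82.04 dB SPL).
The limit corresponds to 10^(85/10) = 3.162e+08; subtracting the fixed part leaves 1.562e+08 for the forklift, i.e. 81.94 dB SPL.
Required insertion loss = 84 − 81.94 = 2.06 dB.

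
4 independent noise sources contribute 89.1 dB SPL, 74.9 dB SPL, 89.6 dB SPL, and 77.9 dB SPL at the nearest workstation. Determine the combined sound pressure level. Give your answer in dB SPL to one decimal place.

92.6 dB SPL

Incoherent sources combine by intensity addition: L_total = 10·log₁₀(Σ 10^(L_i/10)).
Σ 10^(L/10) = 10^(89.1/10) + 10^(74.9/10) + 10^(89.6/10) + 10^(77.9/10) = 1.817e+09.
L_total = 10·log₁₀(1.817e+09) = 92.59 dB SPL.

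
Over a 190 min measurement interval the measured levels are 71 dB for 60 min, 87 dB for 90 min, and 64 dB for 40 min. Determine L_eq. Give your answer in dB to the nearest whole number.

84 dB

Weight each interval's intensity by its duration and average over T = 190 min:
Σ tᵢ·10^(Lᵢ/10) = 60·10^(71/10) + 90·10^(87/10) + 40·10^(64/10) = 4.596e+10.
L_eq = 10·log₁₀(4.596e+10/190) = 83.84 dB.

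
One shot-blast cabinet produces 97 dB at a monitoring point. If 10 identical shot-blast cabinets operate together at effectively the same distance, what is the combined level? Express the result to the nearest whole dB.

107 dB

L_total = L₁ + 10·log₁₀ N for N identical incoherent sources.
L_total = 97 + 10·log₁₀(10) = 97 + 10.000 = 107.00 dB.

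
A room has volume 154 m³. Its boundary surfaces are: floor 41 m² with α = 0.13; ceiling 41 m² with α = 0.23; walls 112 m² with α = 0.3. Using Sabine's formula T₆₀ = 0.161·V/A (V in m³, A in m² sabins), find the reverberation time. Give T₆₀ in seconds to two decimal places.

0.51 s

A = Σ Sᵢαᵢ = 41·0.13 + 41·0.23 + 112·0.3 = 48.36 m².
T₆₀ = 0.161 × 154 / 48.36 = 0.513 s.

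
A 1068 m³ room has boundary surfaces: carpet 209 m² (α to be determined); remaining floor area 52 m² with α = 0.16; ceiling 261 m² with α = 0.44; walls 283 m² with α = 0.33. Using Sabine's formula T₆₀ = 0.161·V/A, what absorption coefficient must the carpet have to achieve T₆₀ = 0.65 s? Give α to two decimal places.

0.23

From T₆₀ = 0.161·V/A, the target T₆₀ = 0.65 s needs A = 0.161·1068/0.65 = 264.54 m².
Absorption from the other surfaces = 52·0.16 + 261·0.44 + 283·0.33 = 216.55 m², so the carpet must supply 47.99 m² over 209 m².
α = 47.99/209 = 0.230.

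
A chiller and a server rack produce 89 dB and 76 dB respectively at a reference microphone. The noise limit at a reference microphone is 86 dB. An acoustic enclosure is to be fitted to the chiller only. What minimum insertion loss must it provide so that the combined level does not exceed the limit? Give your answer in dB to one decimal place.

Everything except the chiller sums to 10^(76/10) = 3.981e+07 in linear terms, 76.00 dB.
To meet 86 dB overall, the treated chiller may contribute at most 10^(86/10) − 3.981e+07 = 3.583e+08, i.e. 85.54 dB.
So the chiller must be reduced from 89 to 85.54 dB: IL = 3.46 dB.

3.5 dB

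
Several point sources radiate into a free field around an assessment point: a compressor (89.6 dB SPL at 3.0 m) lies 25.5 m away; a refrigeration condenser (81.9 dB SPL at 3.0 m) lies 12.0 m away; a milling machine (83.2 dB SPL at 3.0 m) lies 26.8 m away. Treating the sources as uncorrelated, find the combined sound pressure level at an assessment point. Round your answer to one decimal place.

Propagate each source to the receiver with L = L_ref − 20·log₁₀(r/r_ref), then add intensities.
compressor: 89.6 − 20·log₁₀(25.5/3.0) = 89.6 − 18.59 = 71.01 dB SPL.
refrigeration condenser: 81.9 − 20·log₁₀(12.0/3.0) = 81.9 − 12.04 = 69.86 dB SPL.
milling machine: 83.2 − 20·log₁₀(26.8/3.0) = 83.2 − 19.02 = 64.18 dB SPL.
Σ 10^(L/10) = 2.492e+07 → L_total = 10·log₁₀(2.492e+07) = 73.97 dB SPL.

74.0 dB SPL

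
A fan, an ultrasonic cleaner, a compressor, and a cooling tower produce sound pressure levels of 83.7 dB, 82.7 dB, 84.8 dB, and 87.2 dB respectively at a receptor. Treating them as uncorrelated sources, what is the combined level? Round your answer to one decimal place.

For uncorrelated sources the intensities add, so convert each level to linear form, sum, and take 10·log₁₀ of the total.
Σ 10^(L/10) = 10^(83.7/10) + 10^(82.7/10) + 10^(84.8/10) + 10^(87.2/10) = 1.247e+09.
L_total = 10·log₁₀(1.247e+09) = 90.96 dB.

91.0 dB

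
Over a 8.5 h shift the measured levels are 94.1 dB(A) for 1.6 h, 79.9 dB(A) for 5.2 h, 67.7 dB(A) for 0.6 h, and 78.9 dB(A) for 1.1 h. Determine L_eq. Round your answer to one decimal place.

L_eq = 10·log₁₀[(1/T)·Σ tᵢ·10^(Lᵢ/10)] with T = 8.5 h.
Σ tᵢ·10^(Lᵢ/10) = 1.6·10^(94.1/10) + 5.2·10^(79.9/10) + 0.6·10^(67.7/10) + 1.1·10^(78.9/10) = 4.710e+09.
L_eq = 10·log₁₀(4.710e+09/8.5) = 87.44 dB(A).

87.4 dB(A)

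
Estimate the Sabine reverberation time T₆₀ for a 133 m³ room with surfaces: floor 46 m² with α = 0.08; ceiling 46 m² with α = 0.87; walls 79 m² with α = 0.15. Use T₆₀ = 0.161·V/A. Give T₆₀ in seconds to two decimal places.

0.39 s

A = Σ Sᵢαᵢ = 46·0.08 + 46·0.87 + 79·0.15 = 55.55 m².
T₆₀ = 0.161 × 133 / 55.55 = 0.385 s.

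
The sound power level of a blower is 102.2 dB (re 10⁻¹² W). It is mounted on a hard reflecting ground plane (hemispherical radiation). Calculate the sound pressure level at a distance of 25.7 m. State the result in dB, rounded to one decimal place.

L_p = L_w − 10·log₁₀(2π·r²) with r = 25.7 m.
2π·r² = 4150 m², 10·log₁₀ of that is 36.180 dB.
L_p = 102.2 − 36.180 = 66.02 dB.

66.0 dB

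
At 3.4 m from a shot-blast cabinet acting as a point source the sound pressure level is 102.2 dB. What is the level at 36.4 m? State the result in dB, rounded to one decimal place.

81.6 dB

For a point source, L₂ = L₁ − 20·log₁₀(r₂/r₁).
L₂ = 102.2 − 20·log₁₀(36.4/3.4) = 102.2 − 20.592 = 81.61 dB.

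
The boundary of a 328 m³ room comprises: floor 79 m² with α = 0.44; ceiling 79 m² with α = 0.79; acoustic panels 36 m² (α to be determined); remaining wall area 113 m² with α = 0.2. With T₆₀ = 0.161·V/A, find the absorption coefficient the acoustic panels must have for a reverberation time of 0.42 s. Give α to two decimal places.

Required total absorption A = 0.161·328/0.42 = 125.73 m².
Absorption from the other surfaces = 79·0.44 + 79·0.79 + 113·0.2 = 119.77 m², so the acoustic panels must supply 5.96 m² over 36 m².
α = 5.96/36 = 0.166.

0.17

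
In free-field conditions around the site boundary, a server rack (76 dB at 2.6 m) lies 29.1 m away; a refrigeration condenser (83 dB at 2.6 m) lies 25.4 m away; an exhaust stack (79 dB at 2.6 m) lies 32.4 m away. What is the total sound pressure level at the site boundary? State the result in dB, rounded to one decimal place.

64.7 dB

Propagate each source to the receiver with L = L_ref − 20·log₁₀(r/r_ref), then add intensities.
server rack: 76 − 20·log₁₀(29.1/2.6) = 76 − 20.98 = 55.02 dB.
refrigeration condenser: 83 − 20·log₁₀(25.4/2.6) = 83 − 19.80 = 63.20 dB.
exhaust stack: 79 − 20·log₁₀(32.4/2.6) = 79 − 21.91 = 57.09 dB.
Σ 10^(L/10) = 2.920e+06 → L_total = 10·log₁₀(2.920e+06) = 64.65 dB.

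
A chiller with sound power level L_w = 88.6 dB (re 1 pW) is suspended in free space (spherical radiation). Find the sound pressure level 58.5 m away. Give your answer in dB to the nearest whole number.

42 dB

Free-field spherical radiation: L_p = L_w − 10·log₁₀(4π·r²), r = 58.5 m.
4π·r² = 4.301e+04 m², 10·log₁₀ of that is 46.335 dB.
L_p = 88.6 − 46.335 = 42.26 dB.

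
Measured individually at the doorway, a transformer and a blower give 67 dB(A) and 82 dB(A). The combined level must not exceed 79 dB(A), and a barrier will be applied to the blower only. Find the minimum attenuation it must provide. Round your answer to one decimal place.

Everything except the blower sums to 10^(67/10) = 5.012e+06 in linear terms, 67.00 dB(A).
To meet 79 dB(A) overall, the treated blower may contribute at most 10^(79/10) − 5.012e+06 = 7.442e+07, i.e. 78.72 dB(A).
Required insertion loss = 82 − 78.72 = 3.28 dB.

3.3 dB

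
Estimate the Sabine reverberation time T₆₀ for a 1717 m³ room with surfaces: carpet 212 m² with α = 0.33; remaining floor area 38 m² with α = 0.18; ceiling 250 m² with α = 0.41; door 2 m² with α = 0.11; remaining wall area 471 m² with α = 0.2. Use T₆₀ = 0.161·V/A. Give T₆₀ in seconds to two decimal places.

1.01 s

Summing Sᵢαᵢ: 212·0.33 + 38·0.18 + 250·0.41 + 2·0.11 + 471·0.2 = 273.72 m².
T₆₀ = 0.161 × 1717 / 273.72 = 1.010 s.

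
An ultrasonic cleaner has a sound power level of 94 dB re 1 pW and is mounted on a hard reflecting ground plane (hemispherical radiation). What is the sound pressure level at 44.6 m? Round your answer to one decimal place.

The power spreads over a hemisphere of area 2π·r², so L_p = L_w − 10·log₁₀(2π·r²).
2π·r² = 1.25e+04 m², 10·log₁₀ of that is 40.968 dB.
L_p = 94 − 40.968 = 53.03 dB.

53.0 dB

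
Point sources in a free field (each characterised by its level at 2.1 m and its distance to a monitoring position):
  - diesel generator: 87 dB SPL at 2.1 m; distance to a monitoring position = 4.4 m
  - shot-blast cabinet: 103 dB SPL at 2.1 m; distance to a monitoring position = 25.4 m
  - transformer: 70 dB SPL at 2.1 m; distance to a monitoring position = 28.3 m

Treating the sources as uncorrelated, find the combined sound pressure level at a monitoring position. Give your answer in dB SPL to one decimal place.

84.0 dB SPL

Propagate each source to the receiver with L = L_ref − 20·log₁₀(r/r_ref), then add intensities.
diesel generator: 87 − 20·log₁₀(4.4/2.1) = 87 − 6.42 = 80.58 dB SPL.
shot-blast cabinet: 103 − 20·log₁₀(25.4/2.1) = 103 − 21.65 = 81.35 dB SPL.
transformer: 70 − 20·log₁₀(28.3/2.1) = 70 − 22.59 = 47.41 dB SPL.
Σ 10^(L/10) = 2.506e+08 → L_total = 10·log₁₀(2.506e+08) = 83.99 dB SPL.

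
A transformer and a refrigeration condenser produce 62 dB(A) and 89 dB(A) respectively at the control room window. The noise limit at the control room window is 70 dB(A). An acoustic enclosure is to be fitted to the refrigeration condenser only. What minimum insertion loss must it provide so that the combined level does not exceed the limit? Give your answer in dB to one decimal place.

19.7 dB

Fixed contribution from the other source: Σ 10^(L/10) = 10^(62/10) = 1.585e+06 (62.00 dB(A)).
The limit corresponds to 10^(70/10) = 1.000e+07; subtracting the fixed part leaves 8.415e+06 for the refrigeration condenser, i.e. 69.25 dB(A).
So the refrigeration condenser must be reduced from 89 to 69.25 dB(A): IL = 19.75 dB.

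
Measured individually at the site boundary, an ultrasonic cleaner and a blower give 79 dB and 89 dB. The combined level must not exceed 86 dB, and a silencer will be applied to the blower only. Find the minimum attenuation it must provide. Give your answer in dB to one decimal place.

4.0 dB

The untreated sources together contribute 10^(79/10) = 7.943e+07, i.e. 79.00 dB.
To meet 86 dB overall, the treated blower may contribute at most 10^(86/10) − 7.943e+07 = 3.187e+08, i.e. 85.03 dB.
Required insertion loss = 89 − 85.03 = 3.97 dB.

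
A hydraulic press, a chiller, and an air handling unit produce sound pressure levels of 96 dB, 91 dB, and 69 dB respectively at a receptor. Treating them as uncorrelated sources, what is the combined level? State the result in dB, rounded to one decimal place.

Incoherent sources combine by intensity addition: L_total = 10·log₁₀(Σ 10^(L_i/10)).
Σ 10^(L/10) = 10^(96/10) + 10^(91/10) + 10^(69/10) = 5.248e+09.
L_total = 10·log₁₀(5.248e+09) = 97.20 dB.

97.2 dB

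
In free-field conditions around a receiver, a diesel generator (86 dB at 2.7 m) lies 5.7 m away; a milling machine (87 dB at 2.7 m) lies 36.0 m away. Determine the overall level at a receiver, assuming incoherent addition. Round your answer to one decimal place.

79.6 dB

First find each source's level at the receiver (point-source: −20·log₁₀(r/r_ref)), then combine on an intensity basis.
diesel generator: 86 − 20·log₁₀(5.7/2.7) = 86 − 6.49 = 79.51 dB.
milling machine: 87 − 20·log₁₀(36.0/2.7) = 87 − 22.50 = 64.50 dB.
Σ 10^(L/10) = 9.215e+07 → L_total = 10·log₁₀(9.215e+07) = 79.64 dB.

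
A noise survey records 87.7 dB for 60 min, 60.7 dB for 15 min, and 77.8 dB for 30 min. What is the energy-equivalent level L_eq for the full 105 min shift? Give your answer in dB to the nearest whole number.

85 dB

L_eq = 10·log₁₀[(1/T)·Σ tᵢ·10^(Lᵢ/10)] with T = 105 min.
Σ tᵢ·10^(Lᵢ/10) = 60·10^(87.7/10) + 15·10^(60.7/10) + 30·10^(77.8/10) = 3.716e+10.
L_eq = 10·log₁₀(3.716e+10/105) = 85.49 dB.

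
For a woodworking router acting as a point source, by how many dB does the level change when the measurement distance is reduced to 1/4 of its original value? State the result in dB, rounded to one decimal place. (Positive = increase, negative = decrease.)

+12.0 dB

A point source loses 6 dB per doubling of distance; generally ΔL = −20·log₁₀(r₂/r₁).
ΔL = −20·log₁₀(0.25) = +12.04 dB.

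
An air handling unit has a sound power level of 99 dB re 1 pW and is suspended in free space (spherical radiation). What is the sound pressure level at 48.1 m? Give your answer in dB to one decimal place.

The power spreads over a sphere of area 4π·r², so L_p = L_w − 10·log₁₀(4π·r²).
4π·r² = 2.907e+04 m², 10·log₁₀ of that is 44.635 dB.
L_p = 99 − 44.635 = 54.36 dB.

54.4 dB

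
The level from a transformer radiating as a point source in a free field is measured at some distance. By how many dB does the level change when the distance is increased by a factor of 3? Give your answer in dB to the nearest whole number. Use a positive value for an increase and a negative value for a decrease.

-10 dB

Point-source spreading: ΔL = −20·log₁₀(r₂/r₁).
ΔL = −20·log₁₀(3) = -9.54 dB.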